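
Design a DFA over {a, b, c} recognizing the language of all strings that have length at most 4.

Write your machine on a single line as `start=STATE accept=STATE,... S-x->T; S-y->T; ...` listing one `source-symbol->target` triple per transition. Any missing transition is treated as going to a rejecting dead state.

Count input length up to 5: every symbol moves from S0 toward S5, which means 'more than 4' and absorbs. Accept from {S0, S1, S2, S3, S4}.
With 6 states:
        a   b   c  
>* S0   S1  S1  S1 
 * S1   S2  S2  S2 
 * S2   S3  S3  S3 
 * S3   S4  S4  S4 
 * S4   S5  S5  S5 
   S5   S5  S5  S5 
(> = start, * = accepting)

start=S0; accept=S0,S1,S2,S3,S4; S0-a->S1; S0-b->S1; S0-c->S1; S1-a->S2; S1-b->S2; S1-c->S2; S2-a->S3; S2-b->S3; S2-c->S3; S3-a->S4; S3-b->S4; S3-c->S4; S4-a->S5; S4-b->S5; S4-c->S5; S5-a->S5; S5-b->S5; S5-c->S5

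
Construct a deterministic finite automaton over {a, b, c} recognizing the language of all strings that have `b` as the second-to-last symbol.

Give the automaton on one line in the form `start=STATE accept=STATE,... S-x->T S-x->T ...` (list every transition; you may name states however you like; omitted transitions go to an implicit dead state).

start=S0 accept=S7,S8,S9 S0-a->S1 S0-b->S2 S0-c->S3 S1-a->S4 S1-b->S5 S1-c->S6 S2-a->S7 S2-b->S8 S2-c->S9 S3-a->S10 S3-b->S11 S3-c->S12 S4-a->S4 S4-b->S5 S4-c->S6 S5-a->S7 S5-b->S8 S5-c->S9 S6-a->S10 S6-b->S11 S6-c->S12 S7-a->S4 S7-b->S5 S7-c->S6 S8-a->S7 S8-b->S8 S8-c->S9 S9-a->S10 S9-b->S11 S9-c->S12 S10-a->S4 S10-b->S5 S10-c->S6 S11-a->S7 S11-b->S8 S11-c->S9 S12-a->S10 S12-b->S11 S12-c->S12

A DFA must remember the last 2 symbols (since which symbol is second-to-last isn't known until the input ends). Use one state per possible window of the last ≤2 symbols; accept from those whose window starts with `b`.
With 13 states:
          a    b    c  
>  S0     S1   S2   S3 
   S1     S4   S5   S6 
   S2     S7   S8   S9 
   S3    S10  S11  S12 
   S4     S4   S5   S6 
   S5     S7   S8   S9 
   S6    S10  S11  S12 
 * S7     S4   S5   S6 
 * S8     S7   S8   S9 
 * S9    S10  S11  S12 
   S10    S4   S5   S6 
   S11    S7   S8   S9 
   S12   S10  S11  S12 
(> = start, * = accepting)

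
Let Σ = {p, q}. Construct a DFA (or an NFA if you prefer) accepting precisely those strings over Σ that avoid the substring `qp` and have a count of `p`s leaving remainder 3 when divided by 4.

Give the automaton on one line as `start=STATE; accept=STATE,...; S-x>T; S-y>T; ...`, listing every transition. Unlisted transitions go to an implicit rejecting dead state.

start=S0; accept=S6,S9; S0-p>S1; S0-q>S2; S1-p>S3; S1-q>S4; S2-p>S5; S2-q>S2; S3-p>S6; S3-q>S7; S4-p>S8; S4-q>S4; S5-p>S8; S5-q>S5; S6-p>S0; S6-q>S9; S7-p>S10; S7-q>S7; S8-p>S10; S8-q>S8; S9-p>S11; S9-q>S9; S10-p>S11; S10-q>S10; S11-p>S5; S11-q>S11

Handle the two conditions separately and then intersect. One (3 states) tracks partial matches of the forbidden pattern `qp`; the other (4 states) tracks the count of `p`s modulo 4. Each combined state is a pair, one component from each; accept when both components accept.
12 states suffice.
          p    q  
>  S0     S1   S2 
   S1     S3   S4 
   S2     S5   S2 
   S3     S6   S7 
   S4     S8   S4 
   S5     S8   S5 
 * S6     S0   S9 
   S7    S10   S7 
   S8    S10   S8 
 * S9    S11   S9 
   S10   S11  S10 
   S11    S5  S11 
(> = start, * = accepting)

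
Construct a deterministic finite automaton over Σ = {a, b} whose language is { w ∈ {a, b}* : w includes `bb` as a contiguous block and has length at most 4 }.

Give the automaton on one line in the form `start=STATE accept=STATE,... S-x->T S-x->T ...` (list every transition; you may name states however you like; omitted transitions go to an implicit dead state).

start=s0 accept=s5,s8,s11 s0-a->s1 s0-b->s2 s1-a->s3 s1-b->s4 s2-a->s3 s2-b->s5 s3-a->s6 s3-b->s7 s4-a->s6 s4-b->s8 s5-a->s8 s5-b->s8 s6-a->s9 s6-b->s10 s7-a->s9 s7-b->s11 s8-a->s11 s8-b->s11 s9-a->s12 s9-b->s13 s10-a->s12 s10-b->s14 s11-a->s14 s11-b->s14 s12-a->s12 s12-b->s13 s13-a->s12 s13-b->s14 s14-a->s14 s14-b->s14

Run two small machines in parallel and take their product. One (3 states) tracks whether and how much of `bb` has been seen; the other (6 states) tracks the input length, saturating at 5. Each combined state is a pair, one component from each; accept when both components accept.
          a    b  
>  s0     s1   s2 
   s1     s3   s4 
   s2     s3   s5 
   s3     s6   s7 
   s4     s6   s8 
 * s5     s8   s8 
   s6     s9  s10 
   s7     s9  s11 
 * s8    s11  s11 
   s9    s12  s13 
   s10   s12  s14 
 * s11   s14  s14 
   s12   s12  s13 
   s13   s12  s14 
   s14   s14  s14 
(> = start, * = accepting)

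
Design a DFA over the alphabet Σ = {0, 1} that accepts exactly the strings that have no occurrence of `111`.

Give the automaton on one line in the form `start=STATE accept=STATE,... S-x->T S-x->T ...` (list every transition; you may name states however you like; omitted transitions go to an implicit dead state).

This is the complement of 'contains `111`'. Use the same substring-matching states — s0 through s3 holding how much of `111` has just been matched — but flip the accepting set: everything except the trap s3 accepts.
With 4 states:
        0   1  
>* s0   s0  s1 
 * s1   s0  s2 
 * s2   s0  s3 
   s3   s3  s3 
(> = start, * = accepting)

start=s0 accept=s0,s1,s2 s0-0->s0 s0-1->s1 s1-0->s0 s1-1->s2 s2-0->s0 s2-1->s3 s3-0->s3 s3-1->s3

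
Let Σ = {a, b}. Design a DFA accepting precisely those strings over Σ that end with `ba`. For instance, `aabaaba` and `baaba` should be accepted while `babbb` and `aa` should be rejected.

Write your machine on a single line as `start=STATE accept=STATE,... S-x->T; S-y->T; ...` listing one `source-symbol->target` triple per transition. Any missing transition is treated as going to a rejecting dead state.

Let each state record the length of the longest suffix of the input read so far that is also a prefix of `ba`. s1 means the last symbol is `b`; s2 means the last 2 symbols are `ba`. Accept only at s2, where the string currently ends in `ba`.
A 3-state machine:
        a   b  
>  s0   s0  s1 
   s1   s2  s1 
 * s2   s0  s1 
(> = start, * = accepting)

start=s0; accept=s2; s0-a->s0; s0-b->s1; s1-a->s2; s1-b->s1; s2-a->s0; s2-b->s1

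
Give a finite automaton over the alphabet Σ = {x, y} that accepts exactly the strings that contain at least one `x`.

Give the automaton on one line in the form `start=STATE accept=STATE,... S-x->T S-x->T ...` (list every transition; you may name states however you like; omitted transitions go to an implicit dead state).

Only the number of `x`s matters, and only up to 2. Make a chain q0 → q1 → q2 advanced by each `x` (with q2 absorbing); every other symbol self-loops. The accepting set is {q1, q2}.
3 states suffice.
        x   y  
>  q0   q1  q0 
 * q1   q2  q1 
 * q2   q2  q2 
(> = start, * = accepting)

start=q0 accept=q1,q2 q0-x->q1 q0-y->q0 q1-x->q2 q1-y->q1 q2-x->q2 q2-y->q2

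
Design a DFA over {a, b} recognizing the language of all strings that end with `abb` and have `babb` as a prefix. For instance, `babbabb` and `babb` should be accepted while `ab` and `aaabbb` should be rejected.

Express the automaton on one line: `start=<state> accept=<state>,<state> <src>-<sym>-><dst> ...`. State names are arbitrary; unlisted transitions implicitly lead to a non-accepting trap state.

start=q0 accept=q5 q0-a->q1 q0-b->q2 q1-a->q1 q1-b->q1 q2-a->q3 q2-b->q1 q3-a->q1 q3-b->q4 q4-a->q1 q4-b->q5 q5-a->q6 q5-b->q7 q6-a->q6 q6-b->q8 q7-a->q6 q7-b->q7 q8-a->q6 q8-b->q5

Build one automaton per condition and run them in lockstep. The first has 4 states tracking how much of the suffix `abb` has currently been matched; the second has 6 states tracking whether the input so far still matches the prefix `babb`. A product state is a pair (one from each), accepting exactly when both do. Minimizing collapses redundant product states.
        a   b  
>  q0   q1  q2 
   q1   q1  q1 
   q2   q3  q1 
   q3   q1  q4 
   q4   q1  q5 
 * q5   q6  q7 
   q6   q6  q8 
   q7   q6  q7 
   q8   q6  q5 
(> = start, * = accepting)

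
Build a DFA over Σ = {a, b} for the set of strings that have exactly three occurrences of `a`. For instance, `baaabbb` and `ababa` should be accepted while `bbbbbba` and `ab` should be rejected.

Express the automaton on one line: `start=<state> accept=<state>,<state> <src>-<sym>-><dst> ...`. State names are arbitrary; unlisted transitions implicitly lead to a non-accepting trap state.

Only the number of `a`s matters, and only up to 4. Make a chain q0 → q1 → q2 → q3 → q4 advanced by each `a` (with q4 absorbing); every other symbol self-loops. The accepting set is {q3}.
        a   b  
>  q0   q1  q0 
   q1   q2  q1 
   q2   q3  q2 
 * q3   q4  q3 
   q4   q4  q4 
(> = start, * = accepting)

start=q0 accept=q3 q0-a->q1 q0-b->q0 q1-a->q2 q1-b->q1 q2-a->q3 q2-b->q2 q3-a->q4 q3-b->q3 q4-a->q4 q4-b->q4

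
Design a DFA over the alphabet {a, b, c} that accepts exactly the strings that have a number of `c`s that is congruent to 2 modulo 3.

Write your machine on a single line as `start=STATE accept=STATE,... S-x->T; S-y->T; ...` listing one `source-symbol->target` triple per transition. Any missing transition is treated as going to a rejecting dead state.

The only thing that matters is how many `c`s have appeared, reduced mod 3. Use one state per residue: q0 for 0, …, q2 for 2. Reading `c` moves to the next residue; anything else stays put. q2 is accepting.
A 3-state machine:
        a   b   c  
>  q0   q0  q0  q1 
   q1   q1  q1  q2 
 * q2   q2  q2  q0 
(> = start, * = accepting)

start=q0; accept=q2; q0-a->q0; q0-b->q0; q0-c->q1; q1-a->q1; q1-b->q1; q1-c->q2; q2-a->q2; q2-b->q2; q2-c->q0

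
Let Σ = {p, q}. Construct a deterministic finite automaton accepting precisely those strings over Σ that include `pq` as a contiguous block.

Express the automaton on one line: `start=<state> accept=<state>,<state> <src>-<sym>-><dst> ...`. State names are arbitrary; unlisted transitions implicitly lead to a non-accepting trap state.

start=A accept=C A-p->B A-q->A B-p->B B-q->C C-p->C C-q->C

States A..B record the length of the longest prefix of `pq` that matches the current input suffix. Reaching C means `pq` has been seen, and we stay there forever. Accept from C.
A 3-state machine:
       p  q 
>  A   B  A 
   B   B  C 
 * C   C  C 
(> = start, * = accepting)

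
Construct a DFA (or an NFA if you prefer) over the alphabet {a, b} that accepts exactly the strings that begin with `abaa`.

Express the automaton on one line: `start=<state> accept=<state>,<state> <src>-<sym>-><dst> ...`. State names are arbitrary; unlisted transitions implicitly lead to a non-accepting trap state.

Walk along `abaa` while the input agrees: from q0 take `a` to q1, and so on. Any deviation drops to the rejecting sink q5. Once q4 is reached the prefix is confirmed and every continuation is accepted.
With 6 states:
        a   b  
>  q0   q1  q5 
   q1   q5  q2 
   q2   q3  q5 
   q3   q4  q5 
 * q4   q4  q4 
   q5   q5  q5 
(> = start, * = accepting)

start=q0 accept=q4 q0-a->q1 q0-b->q5 q1-a->q5 q1-b->q2 q2-a->q3 q2-b->q5 q3-a->q4 q3-b->q5 q4-a->q4 q4-b->q4 q5-a->q5 q5-b->q5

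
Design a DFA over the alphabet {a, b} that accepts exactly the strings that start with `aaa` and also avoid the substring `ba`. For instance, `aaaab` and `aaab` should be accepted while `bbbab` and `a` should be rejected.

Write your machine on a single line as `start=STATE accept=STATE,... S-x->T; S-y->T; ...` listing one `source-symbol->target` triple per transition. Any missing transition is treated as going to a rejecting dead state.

Run two small machines in parallel and take their product. The first has 5 states tracking whether the input so far still matches the prefix `aaa`; the second has 3 states tracking partial matches of the forbidden pattern `ba`. A product state is a pair (one from each), accepting exactly when both do. Minimizing collapses redundant product states.
With 6 states:
        a   b  
>  q0   q1  q2 
   q1   q3  q2 
   q2   q2  q2 
   q3   q4  q2 
 * q4   q4  q5 
 * q5   q2  q5 
(> = start, * = accepting)

start=q0; accept=q4,q5; q0-a->q1; q0-b->q2; q1-a->q3; q1-b->q2; q2-a->q2; q2-b->q2; q3-a->q4; q3-b->q2; q4-a->q4; q4-b->q5; q5-a->q2; q5-b->q5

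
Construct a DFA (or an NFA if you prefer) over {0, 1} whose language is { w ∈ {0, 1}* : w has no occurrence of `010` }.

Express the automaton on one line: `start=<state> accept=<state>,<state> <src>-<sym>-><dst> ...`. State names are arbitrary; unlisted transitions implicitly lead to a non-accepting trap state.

This is the complement of 'contains `010`'. Use the same substring-matching states — S0 through S3 holding how much of `010` has just been matched — but flip the accepting set: everything except the trap S3 accepts.
With 4 states:
        0   1  
>* S0   S1  S0 
 * S1   S1  S2 
 * S2   S3  S0 
   S3   S3  S3 
(> = start, * = accepting)

start=S0 accept=S0,S1,S2 S0-0->S1 S0-1->S0 S1-0->S1 S1-1->S2 S2-0->S3 S2-1->S0 S3-0->S3 S3-1->S3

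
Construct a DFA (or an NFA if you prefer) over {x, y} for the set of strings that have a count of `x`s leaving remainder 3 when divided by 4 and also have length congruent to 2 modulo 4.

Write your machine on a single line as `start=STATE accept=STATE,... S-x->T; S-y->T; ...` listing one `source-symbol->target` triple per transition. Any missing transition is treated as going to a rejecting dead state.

start=A; accept=P; A-x->B; A-y->C; B-x->D; B-y->E; C-x->E; C-y->F; D-x->G; D-y->H; E-x->H; E-y->I; F-x->I; F-y->J; G-x->A; G-y->K; H-x->K; H-y->L; I-x->L; I-y->M; J-x->M; J-y->A; K-x->C; K-y->N; L-x->N; L-y->O; M-x->O; M-y->B; N-x->F; N-y->P; O-x->P; O-y->D; P-x->J; P-y->G

Build one automaton per condition and run them in lockstep. The first has 4 states tracking the count of `x`s modulo 4; the second has 4 states tracking the input length modulo 4. A product state is a pair (one from each), accepting exactly when both do.
A 16-state machine:
       x  y 
>  A   B  C 
   B   D  E 
   C   E  F 
   D   G  H 
   E   H  I 
   F   I  J 
   G   A  K 
   H   K  L 
   I   L  M 
   J   M  A 
   K   C  N 
   L   N  O 
   M   O  B 
   N   F  P 
   O   P  D 
 * P   J  G 
(> = start, * = accepting)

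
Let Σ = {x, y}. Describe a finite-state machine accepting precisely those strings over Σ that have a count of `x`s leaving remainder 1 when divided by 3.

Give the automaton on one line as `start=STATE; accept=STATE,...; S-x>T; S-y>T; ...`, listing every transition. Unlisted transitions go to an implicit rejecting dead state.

start=A; accept=B; A-x>B; A-y>A; B-x>C; B-y>B; C-x>A; C-y>C

The only thing that matters is how many `x`s have appeared, reduced mod 3. Use one state per residue: A for 0, …, C for 2. Reading `x` moves to the next residue; anything else stays put. B is accepting.
3 states suffice.
       x  y 
>  A   B  A 
 * B   C  B 
   C   A  C 
(> = start, * = accepting)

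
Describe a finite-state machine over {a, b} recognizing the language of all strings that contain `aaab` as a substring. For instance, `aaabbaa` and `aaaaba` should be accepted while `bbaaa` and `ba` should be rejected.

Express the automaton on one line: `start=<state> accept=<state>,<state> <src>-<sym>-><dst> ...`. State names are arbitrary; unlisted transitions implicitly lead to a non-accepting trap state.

Track how much of `aaab` has been matched so far: state q0 is no progress, q4 is the absorbing accept state reached once `aaab` has occurred. Intermediate states record partial matches; on a mismatch, fall back to the longest reusable overlap.
With 5 states:
        a   b  
>  q0   q1  q0 
   q1   q2  q0 
   q2   q3  q0 
   q3   q3  q4 
 * q4   q4  q4 
(> = start, * = accepting)

start=q0 accept=q4 q0-a->q1 q0-b->q0 q1-a->q2 q1-b->q0 q2-a->q3 q2-b->q0 q3-a->q3 q3-b->q4 q4-a->q4 q4-b->q4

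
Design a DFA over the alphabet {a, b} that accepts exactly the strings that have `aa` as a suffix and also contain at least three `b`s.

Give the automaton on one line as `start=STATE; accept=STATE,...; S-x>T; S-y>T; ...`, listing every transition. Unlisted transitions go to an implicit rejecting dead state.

start=q0; accept=q5; q0-a>q0; q0-b>q1; q1-a>q1; q1-b>q2; q2-a>q2; q2-b>q3; q3-a>q4; q3-b>q3; q4-a>q5; q4-b>q3; q5-a>q5; q5-b>q3

Build one automaton per condition and run them in lockstep. One (3 states) tracks how much of the suffix `aa` has currently been matched; the other (5 states) tracks the count of `b`s, saturating at 4. Each combined state is a pair, one component from each; accept when both components accept. After merging equivalent states the machine shrinks.
        a   b  
>  q0   q0  q1 
   q1   q1  q2 
   q2   q2  q3 
   q3   q4  q3 
   q4   q5  q3 
 * q5   q5  q3 
(> = start, * = accepting)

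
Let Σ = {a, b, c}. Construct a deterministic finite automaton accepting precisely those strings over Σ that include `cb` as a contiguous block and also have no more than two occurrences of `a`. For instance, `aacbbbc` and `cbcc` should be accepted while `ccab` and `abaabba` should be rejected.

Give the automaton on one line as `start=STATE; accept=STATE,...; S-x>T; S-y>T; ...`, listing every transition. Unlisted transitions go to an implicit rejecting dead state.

start=q0; accept=q5,q8,q9; q0-a>q1; q0-b>q0; q0-c>q2; q1-a>q3; q1-b>q1; q1-c>q4; q2-a>q1; q2-b>q5; q2-c>q2; q3-a>q6; q3-b>q3; q3-c>q7; q4-a>q3; q4-b>q8; q4-c>q4; q5-a>q8; q5-b>q5; q5-c>q5; q6-a>q6; q6-b>q6; q6-c>q6; q7-a>q6; q7-b>q9; q7-c>q7; q8-a>q9; q8-b>q8; q8-c>q8; q9-a>q6; q9-b>q9; q9-c>q9

Run two small machines in parallel and take their product. One (3 states) tracks whether and how much of `cb` has been seen; the other (4 states) tracks the count of `a`s, saturating at 3. Each combined state is a pair, one component from each; accept when both components accept. Minimizing collapses redundant product states.
With 10 states:
        a   b   c  
>  q0   q1  q0  q2 
   q1   q3  q1  q4 
   q2   q1  q5  q2 
   q3   q6  q3  q7 
   q4   q3  q8  q4 
 * q5   q8  q5  q5 
   q6   q6  q6  q6 
   q7   q6  q9  q7 
 * q8   q9  q8  q8 
 * q9   q6  q9  q9 
(> = start, * = accepting)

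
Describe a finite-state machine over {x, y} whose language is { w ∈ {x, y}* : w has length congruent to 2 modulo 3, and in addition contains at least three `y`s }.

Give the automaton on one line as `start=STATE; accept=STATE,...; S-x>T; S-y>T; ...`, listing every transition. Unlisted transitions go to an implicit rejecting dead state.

Build one automaton per condition and run them in lockstep. The first has 3 states tracking the input length modulo 3; the second has 5 states tracking the count of `y`s, saturating at 4. A product state is a pair (one from each), accepting exactly when both do. Minimizing collapses redundant product states.
A 12-state machine:
          x    y  
>  s0     s1   s2 
   s1     s3   s4 
   s2     s4   s5 
   s3     s0   s6 
   s4     s6   s7 
   s5     s7   s8 
   s6     s2   s9 
   s7     s9  s10 
   s8    s10  s10 
   s9     s5  s11 
   s10   s11  s11 
 * s11    s8   s8 
(> = start, * = accepting)

start=s0; accept=s11; s0-x>s1; s0-y>s2; s1-x>s3; s1-y>s4; s2-x>s4; s2-y>s5; s3-x>s0; s3-y>s6; s4-x>s6; s4-y>s7; s5-x>s7; s5-y>s8; s6-x>s2; s6-y>s9; s7-x>s9; s7-y>s10; s8-x>s10; s8-y>s10; s9-x>s5; s9-y>s11; s10-x>s11; s10-y>s11; s11-x>s8; s11-y>s8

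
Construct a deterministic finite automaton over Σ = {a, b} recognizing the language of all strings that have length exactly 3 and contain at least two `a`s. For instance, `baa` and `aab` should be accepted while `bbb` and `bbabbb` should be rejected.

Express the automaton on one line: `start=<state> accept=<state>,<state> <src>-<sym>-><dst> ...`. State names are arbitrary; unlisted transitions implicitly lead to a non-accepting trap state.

start=S0 accept=S6 S0-a->S1 S0-b->S2 S1-a->S3 S1-b->S4 S2-a->S4 S2-b->S5 S3-a->S6 S3-b->S6 S4-a->S6 S4-b->S5 S5-a->S5 S5-b->S5 S6-a->S5 S6-b->S5

Handle the two conditions separately and then intersect. The first has 5 states tracking the input length, saturating at 4; the second has 4 states tracking the count of `a`s, saturating at 3. A product state is a pair (one from each), accepting exactly when both do. Minimizing collapses redundant product states.
With 7 states:
        a   b  
>  S0   S1  S2 
   S1   S3  S4 
   S2   S4  S5 
   S3   S6  S6 
   S4   S6  S5 
   S5   S5  S5 
 * S6   S5  S5 
(> = start, * = accepting)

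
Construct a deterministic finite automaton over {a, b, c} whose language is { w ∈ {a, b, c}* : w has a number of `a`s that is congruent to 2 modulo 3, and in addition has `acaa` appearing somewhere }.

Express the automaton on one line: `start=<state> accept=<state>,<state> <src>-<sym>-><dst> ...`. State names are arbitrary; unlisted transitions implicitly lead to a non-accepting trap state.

start=s0 accept=s14 s0-a->s1 s0-b->s0 s0-c->s0 s1-a->s2 s1-b->s3 s1-c->s4 s2-a->s5 s2-b->s6 s2-c->s7 s3-a->s2 s3-b->s3 s3-c->s3 s4-a->s8 s4-b->s3 s4-c->s3 s5-a->s1 s5-b->s0 s5-c->s9 s6-a->s5 s6-b->s6 s6-c->s6 s7-a->s10 s7-b->s6 s7-c->s6 s8-a->s11 s8-b->s6 s8-c->s7 s9-a->s12 s9-b->s0 s9-c->s0 s10-a->s13 s10-b->s0 s10-c->s9 s11-a->s13 s11-b->s11 s11-c->s11 s12-a->s14 s12-b->s3 s12-c->s4 s13-a->s14 s13-b->s13 s13-c->s13 s14-a->s11 s14-b->s14 s14-c->s14

Run two small machines in parallel and take their product. The first has 3 states tracking the count of `a`s modulo 3; the second has 5 states tracking whether and how much of `acaa` has been seen. A product state is a pair (one from each), accepting exactly when both do.
A 15-state machine:
          a    b    c  
>  s0     s1   s0   s0 
   s1     s2   s3   s4 
   s2     s5   s6   s7 
   s3     s2   s3   s3 
   s4     s8   s3   s3 
   s5     s1   s0   s9 
   s6     s5   s6   s6 
   s7    s10   s6   s6 
   s8    s11   s6   s7 
   s9    s12   s0   s0 
   s10   s13   s0   s9 
   s11   s13  s11  s11 
   s12   s14   s3   s4 
   s13   s14  s13  s13 
 * s14   s11  s14  s14 
(> = start, * = accepting)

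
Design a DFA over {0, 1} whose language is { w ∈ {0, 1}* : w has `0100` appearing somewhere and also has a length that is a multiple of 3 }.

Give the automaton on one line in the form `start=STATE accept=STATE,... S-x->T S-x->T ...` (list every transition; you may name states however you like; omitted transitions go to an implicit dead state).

Handle the two conditions separately and then intersect. One (5 states) tracks whether and how much of `0100` has been seen; the other (3 states) tracks the input length modulo 3. Each combined state is a pair, one component from each; accept when both components accept.
          0    1  
>  q0     q1   q2 
   q1     q3   q4 
   q2     q3   q5 
   q3     q6   q7 
   q4     q8   q0 
   q5     q6   q0 
   q6     q1   q9 
   q7    q10   q2 
   q8    q11   q9 
   q9    q12   q5 
   q10   q13   q4 
   q11   q13  q13 
   q12   q14   q7 
   q13   q14  q14 
 * q14   q11  q11 
(> = start, * = accepting)

start=q0 accept=q14 q0-0->q1 q0-1->q2 q1-0->q3 q1-1->q4 q2-0->q3 q2-1->q5 q3-0->q6 q3-1->q7 q4-0->q8 q4-1->q0 q5-0->q6 q5-1->q0 q6-0->q1 q6-1->q9 q7-0->q10 q7-1->q2 q8-0->q11 q8-1->q9 q9-0->q12 q9-1->q5 q10-0->q13 q10-1->q4 q11-0->q13 q11-1->q13 q12-0->q14 q12-1->q7 q13-0->q14 q13-1->q14 q14-0->q11 q14-1->q11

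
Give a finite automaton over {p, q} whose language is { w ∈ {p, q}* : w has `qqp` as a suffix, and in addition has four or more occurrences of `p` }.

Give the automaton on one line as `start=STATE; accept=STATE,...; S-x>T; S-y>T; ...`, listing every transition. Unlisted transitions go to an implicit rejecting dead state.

Run two small machines in parallel and take their product. The first has 4 states tracking how much of the suffix `qqp` has currently been matched; the second has 6 states tracking the count of `p`s, saturating at 5. A product state is a pair (one from each), accepting exactly when both do. Minimizing collapses redundant product states.
       p  q 
>  A   B  A 
   B   C  B 
   C   D  C 
   D   D  E 
   E   D  F 
   F   G  F 
 * G   D  E 
(> = start, * = accepting)

start=A; accept=G; A-p>B; A-q>A; B-p>C; B-q>B; C-p>D; C-q>C; D-p>D; D-q>E; E-p>D; E-q>F; F-p>G; F-q>F; G-p>D; G-q>E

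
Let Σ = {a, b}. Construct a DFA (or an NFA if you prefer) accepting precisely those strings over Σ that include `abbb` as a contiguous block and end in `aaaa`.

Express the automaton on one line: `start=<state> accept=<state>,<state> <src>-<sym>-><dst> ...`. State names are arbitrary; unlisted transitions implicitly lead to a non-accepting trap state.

start=q0 accept=q8 q0-a->q1 q0-b->q0 q1-a->q1 q1-b->q2 q2-a->q1 q2-b->q3 q3-a->q1 q3-b->q4 q4-a->q5 q4-b->q4 q5-a->q6 q5-b->q4 q6-a->q7 q6-b->q4 q7-a->q8 q7-b->q4 q8-a->q8 q8-b->q4

Handle the two conditions separately and then intersect. The first has 5 states tracking whether and how much of `abbb` has been seen; the second has 5 states tracking how much of the suffix `aaaa` has currently been matched. A product state is a pair (one from each), accepting exactly when both do. After merging equivalent states the machine shrinks.
        a   b  
>  q0   q1  q0 
   q1   q1  q2 
   q2   q1  q3 
   q3   q1  q4 
   q4   q5  q4 
   q5   q6  q4 
   q6   q7  q4 
   q7   q8  q4 
 * q8   q8  q4 
(> = start, * = accepting)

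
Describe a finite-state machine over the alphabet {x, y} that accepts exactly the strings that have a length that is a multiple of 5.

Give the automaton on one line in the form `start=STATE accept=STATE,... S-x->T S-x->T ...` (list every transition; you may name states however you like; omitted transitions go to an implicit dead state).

start=S0 accept=S0 S0-x->S1 S0-y->S1 S1-x->S2 S1-y->S2 S2-x->S3 S2-y->S3 S3-x->S4 S3-y->S4 S4-x->S0 S4-y->S0

Count input length modulo 5: every symbol advances one step around the cycle S0 → S1 → S2 → S3 → S4 → S0. Accept at S0.
        x   y  
>* S0   S1  S1 
   S1   S2  S2 
   S2   S3  S3 
   S3   S4  S4 
   S4   S0  S0 
(> = start, * = accepting)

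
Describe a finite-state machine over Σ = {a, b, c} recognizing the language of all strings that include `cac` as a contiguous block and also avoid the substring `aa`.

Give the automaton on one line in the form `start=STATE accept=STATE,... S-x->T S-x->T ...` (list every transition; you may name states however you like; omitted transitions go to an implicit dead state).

Run two small machines in parallel and take their product. The first has 4 states tracking whether and how much of `cac` has been seen; the second has 3 states tracking partial matches of the forbidden pattern `aa`. A product state is a pair (one from each), accepting exactly when both do. Minimizing collapses redundant product states.
With 7 states:
        a   b   c  
>  S0   S1  S0  S2 
   S1   S3  S0  S2 
   S2   S4  S0  S2 
   S3   S3  S3  S3 
   S4   S3  S0  S5 
 * S5   S6  S5  S5 
 * S6   S3  S5  S5 
(> = start, * = accepting)

start=S0 accept=S5,S6 S0-a->S1 S0-b->S0 S0-c->S2 S1-a->S3 S1-b->S0 S1-c->S2 S2-a->S4 S2-b->S0 S2-c->S2 S3-a->S3 S3-b->S3 S3-c->S3 S4-a->S3 S4-b->S0 S4-c->S5 S5-a->S6 S5-b->S5 S5-c->S5 S6-a->S3 S6-b->S5 S6-c->S5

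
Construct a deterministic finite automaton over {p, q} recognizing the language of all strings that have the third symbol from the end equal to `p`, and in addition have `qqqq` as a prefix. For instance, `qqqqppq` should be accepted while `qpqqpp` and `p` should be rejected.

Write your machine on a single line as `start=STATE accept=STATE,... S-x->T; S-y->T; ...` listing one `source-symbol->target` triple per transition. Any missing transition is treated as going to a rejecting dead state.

Build one automaton per condition and run them in lockstep. The first has 15 states tracking the last 3 symbols read; the second has 6 states tracking whether the input so far still matches the prefix `qqqq`. A product state is a pair (one from each), accepting exactly when both do. After merging equivalent states the machine shrinks.
          p    q  
>  S0     S1   S2 
   S1     S1   S1 
   S2     S1   S3 
   S3     S1   S4 
   S4     S1   S5 
   S5     S6   S5 
   S6     S7   S8 
   S7     S9  S10 
   S8    S11  S12 
 * S9     S9  S10 
 * S10   S11  S12 
 * S11    S7   S8 
 * S12    S6   S5 
(> = start, * = accepting)

start=S0; accept=S9,S10,S11,S12; S0-p->S1; S0-q->S2; S1-p->S1; S1-q->S1; S2-p->S1; S2-q->S3; S3-p->S1; S3-q->S4; S4-p->S1; S4-q->S5; S5-p->S6; S5-q->S5; S6-p->S7; S6-q->S8; S7-p->S9; S7-q->S10; S8-p->S11; S8-q->S12; S9-p->S9; S9-q->S10; S10-p->S11; S10-q->S12; S11-p->S7; S11-q->S8; S12-p->S6; S12-q->S5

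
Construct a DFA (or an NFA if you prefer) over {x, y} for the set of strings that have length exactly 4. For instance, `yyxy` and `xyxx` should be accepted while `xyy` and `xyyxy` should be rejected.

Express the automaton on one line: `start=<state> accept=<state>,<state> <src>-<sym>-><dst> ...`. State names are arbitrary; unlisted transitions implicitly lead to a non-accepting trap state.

start=q0 accept=q4 q0-x->q1 q0-y->q1 q1-x->q2 q1-y->q2 q2-x->q3 q2-y->q3 q3-x->q4 q3-y->q4 q4-x->q5 q4-y->q5 q5-x->q5 q5-y->q5

Count input length up to 5: every symbol moves from q0 toward q5, which means 'more than 4' and absorbs. Accept from {q4}.
        x   y  
>  q0   q1  q1 
   q1   q2  q2 
   q2   q3  q3 
   q3   q4  q4 
 * q4   q5  q5 
   q5   q5  q5 
(> = start, * = accepting)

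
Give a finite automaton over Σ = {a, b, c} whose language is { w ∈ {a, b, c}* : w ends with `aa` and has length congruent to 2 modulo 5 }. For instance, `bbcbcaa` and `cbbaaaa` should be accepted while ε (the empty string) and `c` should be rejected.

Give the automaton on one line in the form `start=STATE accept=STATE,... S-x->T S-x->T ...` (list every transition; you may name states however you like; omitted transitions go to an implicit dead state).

start=s0 accept=s3 s0-a->s1 s0-b->s2 s0-c->s2 s1-a->s3 s1-b->s4 s1-c->s4 s2-a->s4 s2-b->s4 s2-c->s4 s3-a->s5 s3-b->s5 s3-c->s5 s4-a->s5 s4-b->s5 s4-c->s5 s5-a->s6 s5-b->s6 s5-c->s6 s6-a->s0 s6-b->s0 s6-c->s0

Run two small machines in parallel and take their product. The first has 3 states tracking how much of the suffix `aa` has currently been matched; the second has 5 states tracking the input length modulo 5. A product state is a pair (one from each), accepting exactly when both do. After merging equivalent states the machine shrinks.
7 states suffice.
        a   b   c  
>  s0   s1  s2  s2 
   s1   s3  s4  s4 
   s2   s4  s4  s4 
 * s3   s5  s5  s5 
   s4   s5  s5  s5 
   s5   s6  s6  s6 
   s6   s0  s0  s0 
(> = start, * = accepting)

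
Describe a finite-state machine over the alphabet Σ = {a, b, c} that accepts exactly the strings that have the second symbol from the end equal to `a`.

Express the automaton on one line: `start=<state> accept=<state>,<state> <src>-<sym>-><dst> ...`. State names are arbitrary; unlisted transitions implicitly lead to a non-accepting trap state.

start=S0 accept=S4,S5,S6 S0-a->S1 S0-b->S2 S0-c->S3 S1-a->S4 S1-b->S5 S1-c->S6 S2-a->S7 S2-b->S8 S2-c->S9 S3-a->S10 S3-b->S11 S3-c->S12 S4-a->S4 S4-b->S5 S4-c->S6 S5-a->S7 S5-b->S8 S5-c->S9 S6-a->S10 S6-b->S11 S6-c->S12 S7-a->S4 S7-b->S5 S7-c->S6 S8-a->S7 S8-b->S8 S8-c->S9 S9-a->S10 S9-b->S11 S9-c->S12 S10-a->S4 S10-b->S5 S10-c->S6 S11-a->S7 S11-b->S8 S11-c->S9 S12-a->S10 S12-b->S11 S12-c->S12

Because acceptance depends on a position counted from the end, the machine has to buffer the most recent 2 symbols. Make each state the string of the last up-to-2 symbols read; on input `x` shift the window left and append `x`. Accept when the buffered window has length 2 and begins with `a`.
          a    b    c  
>  S0     S1   S2   S3 
   S1     S4   S5   S6 
   S2     S7   S8   S9 
   S3    S10  S11  S12 
 * S4     S4   S5   S6 
 * S5     S7   S8   S9 
 * S6    S10  S11  S12 
   S7     S4   S5   S6 
   S8     S7   S8   S9 
   S9    S10  S11  S12 
   S10    S4   S5   S6 
   S11    S7   S8   S9 
   S12   S10  S11  S12 
(> = start, * = accepting)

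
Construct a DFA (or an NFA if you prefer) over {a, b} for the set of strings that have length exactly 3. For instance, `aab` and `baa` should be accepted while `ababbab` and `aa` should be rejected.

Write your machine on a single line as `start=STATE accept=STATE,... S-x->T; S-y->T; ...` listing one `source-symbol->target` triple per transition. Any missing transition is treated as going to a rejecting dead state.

start=q0; accept=q3; q0-a->q1; q0-b->q1; q1-a->q2; q1-b->q2; q2-a->q3; q2-b->q3; q3-a->q4; q3-b->q4; q4-a->q4; q4-b->q4

Count input length up to 4: every symbol moves from q0 toward q4, which means 'more than 3' and absorbs. Accept from {q3}.
With 5 states:
        a   b  
>  q0   q1  q1 
   q1   q2  q2 
   q2   q3  q3 
 * q3   q4  q4 
   q4   q4  q4 
(> = start, * = accepting)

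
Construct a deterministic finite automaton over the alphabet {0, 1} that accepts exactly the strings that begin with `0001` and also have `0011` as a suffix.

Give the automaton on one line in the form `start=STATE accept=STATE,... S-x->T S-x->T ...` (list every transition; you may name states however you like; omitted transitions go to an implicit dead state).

Build one automaton per condition and run them in lockstep. The first has 6 states tracking whether the input so far still matches the prefix `0001`; the second has 5 states tracking how much of the suffix `0011` has currently been matched. A product state is a pair (one from each), accepting exactly when both do. After merging equivalent states the machine shrinks.
A 10-state machine:
        0   1  
>  q0   q1  q2 
   q1   q3  q2 
   q2   q2  q2 
   q3   q4  q2 
   q4   q2  q5 
   q5   q6  q7 
   q6   q8  q9 
 * q7   q6  q9 
   q8   q8  q5 
   q9   q6  q9 
(> = start, * = accepting)

start=q0 accept=q7 q0-0->q1 q0-1->q2 q1-0->q3 q1-1->q2 q2-0->q2 q2-1->q2 q3-0->q4 q3-1->q2 q4-0->q2 q4-1->q5 q5-0->q6 q5-1->q7 q6-0->q8 q6-1->q9 q7-0->q6 q7-1->q9 q8-0->q8 q8-1->q5 q9-0->q6 q9-1->q9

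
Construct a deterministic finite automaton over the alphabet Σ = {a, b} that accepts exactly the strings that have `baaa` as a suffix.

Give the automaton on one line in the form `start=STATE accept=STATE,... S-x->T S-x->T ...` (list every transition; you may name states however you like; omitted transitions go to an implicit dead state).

start=q0 accept=q4 q0-a->q0 q0-b->q1 q1-a->q2 q1-b->q1 q2-a->q3 q2-b->q1 q3-a->q4 q3-b->q1 q4-a->q0 q4-b->q1

Let each state record the length of the longest suffix of the input read so far that is also a prefix of `baaa`. q1 means the last symbol is `b`; q2 means the last 2 symbols are `ba`; q3 means the last 3 symbols are `baa`; q4 means the last 4 symbols are `baaa`. Accept only at q4, where the string currently ends in `baaa`.
5 states suffice.
        a   b  
>  q0   q0  q1 
   q1   q2  q1 
   q2   q3  q1 
   q3   q4  q1 
 * q4   q0  q1 
(> = start, * = accepting)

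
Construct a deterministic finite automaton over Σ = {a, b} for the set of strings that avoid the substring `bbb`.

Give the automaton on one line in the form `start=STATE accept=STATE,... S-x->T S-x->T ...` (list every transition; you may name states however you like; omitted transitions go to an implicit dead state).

start=S0 accept=S0,S1,S2 S0-a->S0 S0-b->S1 S1-a->S0 S1-b->S2 S2-a->S0 S2-b->S3 S3-a->S3 S3-b->S3

This is the complement of 'contains `bbb`'. Use the same substring-matching states — S0 through S3 holding how much of `bbb` has just been matched — but flip the accepting set: everything except the trap S3 accepts.
        a   b  
>* S0   S0  S1 
 * S1   S0  S2 
 * S2   S0  S3 
   S3   S3  S3 
(> = start, * = accepting)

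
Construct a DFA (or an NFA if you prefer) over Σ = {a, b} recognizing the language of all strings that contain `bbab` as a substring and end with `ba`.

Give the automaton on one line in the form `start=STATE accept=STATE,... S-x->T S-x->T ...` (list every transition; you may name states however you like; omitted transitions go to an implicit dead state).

Handle the two conditions separately and then intersect. The first has 5 states tracking whether and how much of `bbab` has been seen; the second has 3 states tracking how much of the suffix `ba` has currently been matched. A product state is a pair (one from each), accepting exactly when both do.
An 8-state machine:
        a   b  
>  q0   q0  q1 
   q1   q2  q3 
   q2   q0  q1 
   q3   q4  q3 
   q4   q0  q5 
   q5   q6  q5 
 * q6   q7  q5 
   q7   q7  q5 
(> = start, * = accepting)

start=q0 accept=q6 q0-a->q0 q0-b->q1 q1-a->q2 q1-b->q3 q2-a->q0 q2-b->q1 q3-a->q4 q3-b->q3 q4-a->q0 q4-b->q5 q5-a->q6 q5-b->q5 q6-a->q7 q6-b->q5 q7-a->q7 q7-b->q5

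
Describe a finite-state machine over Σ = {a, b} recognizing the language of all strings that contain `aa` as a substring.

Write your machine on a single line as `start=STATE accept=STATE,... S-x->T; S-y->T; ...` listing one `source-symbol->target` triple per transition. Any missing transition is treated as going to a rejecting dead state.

start=s0; accept=s2; s0-a->s1; s0-b->s0; s1-a->s2; s1-b->s0; s2-a->s2; s2-b->s2

Track how much of `aa` has been matched so far: state s0 is no progress, s2 is the absorbing accept state reached once `aa` has occurred. Intermediate states record partial matches; on a mismatch, fall back to the longest reusable overlap.
        a   b  
>  s0   s1  s0 
   s1   s2  s0 
 * s2   s2  s2 
(> = start, * = accepting)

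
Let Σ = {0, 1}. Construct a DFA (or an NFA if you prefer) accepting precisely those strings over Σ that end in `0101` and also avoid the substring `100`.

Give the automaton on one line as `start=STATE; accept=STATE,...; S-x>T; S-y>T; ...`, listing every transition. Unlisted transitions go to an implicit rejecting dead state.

start=A; accept=H; A-0>B; A-1>C; B-0>B; B-1>D; C-0>E; C-1>C; D-0>F; D-1>C; E-0>G; E-1>D; F-0>G; F-1>H; G-0>G; G-1>I; H-0>F; H-1>C; I-0>J; I-1>K; J-0>G; J-1>L; K-0>G; K-1>K; L-0>J; L-1>K

Build one automaton per condition and run them in lockstep. The first has 5 states tracking how much of the suffix `0101` has currently been matched; the second has 4 states tracking partial matches of the forbidden pattern `100`. A product state is a pair (one from each), accepting exactly when both do.
       0  1 
>  A   B  C 
   B   B  D 
   C   E  C 
   D   F  C 
   E   G  D 
   F   G  H 
   G   G  I 
 * H   F  C 
   I   J  K 
   J   G  L 
   K   G  K 
   L   J  K 
(> = start, * = accepting)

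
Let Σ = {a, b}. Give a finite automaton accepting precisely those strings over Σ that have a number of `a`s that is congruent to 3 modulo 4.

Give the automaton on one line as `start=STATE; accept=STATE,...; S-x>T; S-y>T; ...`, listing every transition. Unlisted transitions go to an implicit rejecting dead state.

start=q0; accept=q3; q0-a>q1; q0-b>q0; q1-a>q2; q1-b>q1; q2-a>q3; q2-b>q2; q3-a>q0; q3-b>q3

The only thing that matters is how many `a`s have appeared, reduced mod 4. Use one state per residue: q0 for 0, …, q3 for 3. Reading `a` moves to the next residue; anything else stays put. q3 is accepting.
4 states suffice.
        a   b  
>  q0   q1  q0 
   q1   q2  q1 
   q2   q3  q2 
 * q3   q0  q3 
(> = start, * = accepting)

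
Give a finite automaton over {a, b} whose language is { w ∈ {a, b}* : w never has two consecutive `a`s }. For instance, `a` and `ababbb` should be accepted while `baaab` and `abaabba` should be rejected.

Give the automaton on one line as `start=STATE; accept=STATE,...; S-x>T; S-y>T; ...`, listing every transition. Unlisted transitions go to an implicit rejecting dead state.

Track partial matches of the forbidden pattern `aa`. State s2 is a dead state reached once `aa` has occurred; every other state accepts. s0 means no part of `aa` is currently matched.
        a   b  
>* s0   s1  s0 
 * s1   s2  s0 
   s2   s2  s2 
(> = start, * = accepting)

start=s0; accept=s0,s1; s0-a>s1; s0-b>s0; s1-a>s2; s1-b>s0; s2-a>s2; s2-b>s2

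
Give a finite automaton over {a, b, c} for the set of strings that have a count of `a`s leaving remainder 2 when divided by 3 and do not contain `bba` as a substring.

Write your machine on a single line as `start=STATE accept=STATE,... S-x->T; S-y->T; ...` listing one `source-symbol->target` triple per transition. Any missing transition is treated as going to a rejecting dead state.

start=s0; accept=s3,s6,s9; s0-a->s1; s0-b->s2; s0-c->s0; s1-a->s3; s1-b->s4; s1-c->s1; s2-a->s1; s2-b->s5; s2-c->s0; s3-a->s0; s3-b->s6; s3-c->s3; s4-a->s3; s4-b->s7; s4-c->s1; s5-a->s8; s5-b->s5; s5-c->s0; s6-a->s0; s6-b->s9; s6-c->s3; s7-a->s8; s7-b->s7; s7-c->s1; s8-a->s8; s8-b->s8; s8-c->s8; s9-a->s8; s9-b->s9; s9-c->s3

Run two small machines in parallel and take their product. One (3 states) tracks the count of `a`s modulo 3; the other (4 states) tracks partial matches of the forbidden pattern `bba`. Each combined state is a pair, one component from each; accept when both components accept. Minimizing collapses redundant product states.
10 states suffice.
        a   b   c  
>  s0   s1  s2  s0 
   s1   s3  s4  s1 
   s2   s1  s5  s0 
 * s3   s0  s6  s3 
   s4   s3  s7  s1 
   s5   s8  s5  s0 
 * s6   s0  s9  s3 
   s7   s8  s7  s1 
   s8   s8  s8  s8 
 * s9   s8  s9  s3 
(> = start, * = accepting)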